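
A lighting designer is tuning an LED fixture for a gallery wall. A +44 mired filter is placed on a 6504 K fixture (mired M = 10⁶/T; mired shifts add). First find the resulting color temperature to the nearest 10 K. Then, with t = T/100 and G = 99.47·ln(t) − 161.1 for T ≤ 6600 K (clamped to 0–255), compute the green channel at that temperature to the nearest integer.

M_in = 10⁶/6504 = 153.75; M_out = 153.75 + (+44) = 197.75.
T_out = 10⁶/197.75 = 5056.9 K → 5060 K; t = 50.6.
G = 99.47·ln 50.6 − 161.1 = 99.47·3.9240 − 161.1 = 229.215.
Rounded: 229.

229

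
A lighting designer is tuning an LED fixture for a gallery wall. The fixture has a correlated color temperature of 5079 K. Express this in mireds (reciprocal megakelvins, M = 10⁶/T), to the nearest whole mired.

197 mireds

M = 10⁶ / 5079 = 196.889 → 197 mireds.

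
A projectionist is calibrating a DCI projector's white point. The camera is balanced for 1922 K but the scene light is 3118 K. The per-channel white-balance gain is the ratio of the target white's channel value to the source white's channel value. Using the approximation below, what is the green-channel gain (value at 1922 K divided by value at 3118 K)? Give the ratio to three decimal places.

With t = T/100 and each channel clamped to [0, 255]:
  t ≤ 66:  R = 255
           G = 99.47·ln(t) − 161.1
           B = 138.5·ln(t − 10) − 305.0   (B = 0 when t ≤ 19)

At 3118 K (t = 31.18):
  G = 99.47·ln 31.18 − 161.1 = 99.47·3.4398 − 161.1 = 181.055.
At 1922 K (t = 19.22):
  G = 99.47·ln 19.22 − 161.1 = 99.47·2.9560 − 161.1 = 132.928.
Gain = 132.928 / 181.055 = 0.7342 → 0.734.

0.734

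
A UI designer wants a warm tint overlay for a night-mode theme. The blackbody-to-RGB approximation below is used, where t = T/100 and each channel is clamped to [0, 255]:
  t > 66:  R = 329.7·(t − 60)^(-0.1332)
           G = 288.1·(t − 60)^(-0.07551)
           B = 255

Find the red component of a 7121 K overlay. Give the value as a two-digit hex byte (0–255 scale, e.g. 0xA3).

0xEF

t = 7121/100 = 71.21; the t > 66 branch applies.
R = 329.7·(71.21 − 60)^(-0.1332) = 329.7·11.21^(-0.1332) = 329.7·0.72476 = 238.952.
Rounded: 239; in hex, 0xEF.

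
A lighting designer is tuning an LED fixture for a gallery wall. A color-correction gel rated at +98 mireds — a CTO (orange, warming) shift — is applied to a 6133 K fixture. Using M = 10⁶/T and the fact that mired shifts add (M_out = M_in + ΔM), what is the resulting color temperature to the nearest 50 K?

3850 K

M_in = 10⁶/6133 = 163.05 mireds.
M_out = 163.05 + (+98) = 261.05 mireds.
T_out = 10⁶/261.05 = 3830.6 K → 3850 K.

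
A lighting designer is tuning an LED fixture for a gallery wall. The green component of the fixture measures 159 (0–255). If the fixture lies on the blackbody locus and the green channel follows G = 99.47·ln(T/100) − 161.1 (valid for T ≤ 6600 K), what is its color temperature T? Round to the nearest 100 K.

2500 K

ln t = (159 + 161.1) / 99.47 = 3.2181.
t = e^3.2181 = 24.980.
T = 100·t = 2498 K → 2500 K to the nearest 100 K.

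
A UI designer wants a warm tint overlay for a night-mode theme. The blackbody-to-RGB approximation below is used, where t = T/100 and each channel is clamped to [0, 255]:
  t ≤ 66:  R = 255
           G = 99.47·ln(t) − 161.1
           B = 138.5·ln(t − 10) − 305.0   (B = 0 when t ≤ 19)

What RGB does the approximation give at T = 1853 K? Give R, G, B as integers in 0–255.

t = 1853/100 = 18.53; the t ≤ 66 branch applies.
R = 255 by definition for t ≤ 66.
G = 99.47·ln 18.53 − 161.1 = 99.47·2.9194 − 161.1 = 129.292.
t = 18.53 ≤ 19, so B = 0.
Rounded: (255, 129, 0).

R=255, G=129, B=0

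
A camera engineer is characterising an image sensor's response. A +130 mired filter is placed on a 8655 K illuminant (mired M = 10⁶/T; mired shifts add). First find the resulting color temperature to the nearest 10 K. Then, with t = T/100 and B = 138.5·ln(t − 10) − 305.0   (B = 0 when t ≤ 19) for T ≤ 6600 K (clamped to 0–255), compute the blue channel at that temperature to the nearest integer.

M_in = 10⁶/8655 = 115.54; M_out = 115.54 + (+130) = 245.54.
T_out = 10⁶/245.54 = 4072.7 K → 4070 K; t = 40.7.
B = 138.5·ln(40.7 − 10) − 305.0 = 138.5·ln 30.7 − 305.0 = 138.5·3.4243 − 305.0 = 169.260.
Rounded: 169.

169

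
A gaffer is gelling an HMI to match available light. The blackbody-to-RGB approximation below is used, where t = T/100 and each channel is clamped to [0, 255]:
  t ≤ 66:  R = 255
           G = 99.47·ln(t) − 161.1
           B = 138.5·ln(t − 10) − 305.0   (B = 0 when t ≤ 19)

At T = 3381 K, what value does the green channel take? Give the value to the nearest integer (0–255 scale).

189

t = 3381/100 = 33.81; the t ≤ 66 branch applies.
G = 99.47·ln 33.81 − 161.1 = 99.47·3.5208 − 161.1 = 189.110.
Rounded: 189.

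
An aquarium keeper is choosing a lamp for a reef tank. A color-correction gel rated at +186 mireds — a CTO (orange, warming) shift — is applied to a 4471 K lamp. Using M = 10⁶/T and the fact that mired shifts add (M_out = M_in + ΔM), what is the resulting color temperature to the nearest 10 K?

2440 K

M_in = 10⁶/4471 = 223.66 mireds.
M_out = 223.66 + (+186) = 409.66 mireds.
T_out = 10⁶/409.66 = 2441.0 K → 2440 K.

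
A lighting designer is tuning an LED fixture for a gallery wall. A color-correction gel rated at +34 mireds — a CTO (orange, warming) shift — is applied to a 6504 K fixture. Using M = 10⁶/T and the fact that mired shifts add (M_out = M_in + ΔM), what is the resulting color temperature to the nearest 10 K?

M_in = 10⁶/6504 = 153.75 mireds.
M_out = 153.75 + (+34) = 187.75 mireds.
T_out = 10⁶/187.75 = 5326.2 K → 5330 K.

5330 K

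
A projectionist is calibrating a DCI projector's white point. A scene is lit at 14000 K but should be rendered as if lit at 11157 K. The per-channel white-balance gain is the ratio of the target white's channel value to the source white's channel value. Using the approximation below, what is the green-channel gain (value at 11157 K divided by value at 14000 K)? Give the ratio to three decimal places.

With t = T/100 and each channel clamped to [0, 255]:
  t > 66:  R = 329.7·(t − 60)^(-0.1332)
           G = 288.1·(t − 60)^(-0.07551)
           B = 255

1.034

At 14000 K (t = 140):
  G = 288.1·(140 − 60)^(-0.07551) = 288.1·80^(-0.07551) = 288.1·0.71829 = 206.938.
At 11157 K (t = 111.57):
  G = 288.1·(111.57 − 60)^(-0.07551) = 288.1·51.57^(-0.07551) = 288.1·0.74250 = 213.914.
Gain = 213.914 / 206.938 = 1.0337 → 1.034.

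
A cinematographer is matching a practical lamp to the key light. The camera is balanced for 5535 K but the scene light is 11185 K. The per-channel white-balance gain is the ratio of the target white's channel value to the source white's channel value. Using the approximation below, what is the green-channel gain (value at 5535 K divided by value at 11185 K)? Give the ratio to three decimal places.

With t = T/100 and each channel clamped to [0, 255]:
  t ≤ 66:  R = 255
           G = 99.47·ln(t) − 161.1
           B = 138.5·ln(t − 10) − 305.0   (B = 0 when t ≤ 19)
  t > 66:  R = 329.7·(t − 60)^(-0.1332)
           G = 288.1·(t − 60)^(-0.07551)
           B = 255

1.114

At 11185 K (t = 111.85):
  G = 288.1·(111.85 − 60)^(-0.07551) = 288.1·51.85^(-0.07551) = 288.1·0.74220 = 213.827.
At 5535 K (t = 55.35):
  G = 99.47·ln 55.35 − 161.1 = 99.47·4.0137 − 161.1 = 238.140.
Gain = 238.140 / 213.827 = 1.1137 → 1.114.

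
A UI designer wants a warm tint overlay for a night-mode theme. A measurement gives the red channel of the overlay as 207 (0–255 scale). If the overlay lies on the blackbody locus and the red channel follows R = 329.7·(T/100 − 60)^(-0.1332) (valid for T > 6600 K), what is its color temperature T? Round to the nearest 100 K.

9300 K

(t − 60)^(-0.1332) = 207/329.7 = 0.62784.
t − 60 = 0.62784^(1/-0.1332) = 0.62784^(-7.508) = 32.933, so t = 92.933.
T = 100·t = 9293 K → 9300 K to the nearest 100 K.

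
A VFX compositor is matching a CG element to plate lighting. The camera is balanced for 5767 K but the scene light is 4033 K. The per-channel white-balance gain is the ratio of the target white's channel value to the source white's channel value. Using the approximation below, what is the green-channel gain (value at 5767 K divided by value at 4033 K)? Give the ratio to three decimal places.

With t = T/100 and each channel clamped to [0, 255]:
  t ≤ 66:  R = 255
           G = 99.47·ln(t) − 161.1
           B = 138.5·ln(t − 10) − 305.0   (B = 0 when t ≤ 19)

At 4033 K (t = 40.33):
  G = 99.47·ln 40.33 − 161.1 = 99.47·3.6971 − 161.1 = 206.650.
At 5767 K (t = 57.67):
  G = 99.47·ln 57.67 − 161.1 = 99.47·4.0547 − 161.1 = 242.225.
Gain = 242.225 / 206.650 = 1.1721 → 1.172.

1.172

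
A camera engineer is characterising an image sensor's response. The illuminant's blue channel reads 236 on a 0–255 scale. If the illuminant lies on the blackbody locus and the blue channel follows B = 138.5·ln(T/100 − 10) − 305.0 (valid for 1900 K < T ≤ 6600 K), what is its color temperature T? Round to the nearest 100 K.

6000 K

ln(t − 10) = (236 + 305.0) / 138.5 = 3.9061.
t − 10 = e^3.9061 = 49.707, so t = 59.707.
T = 100·t = 5971 K → 6000 K to the nearest 100 K.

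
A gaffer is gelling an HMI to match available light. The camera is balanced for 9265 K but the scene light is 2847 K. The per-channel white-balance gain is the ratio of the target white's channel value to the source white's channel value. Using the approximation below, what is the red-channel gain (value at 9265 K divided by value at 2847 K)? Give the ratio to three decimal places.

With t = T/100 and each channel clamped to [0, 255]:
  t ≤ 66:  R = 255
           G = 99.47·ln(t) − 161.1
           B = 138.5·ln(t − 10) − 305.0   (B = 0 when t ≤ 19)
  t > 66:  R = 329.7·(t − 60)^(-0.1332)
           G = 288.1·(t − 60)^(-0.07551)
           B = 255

0.813

At 2847 K (t = 28.47):
  R = 255 by definition for t ≤ 66.
At 9265 K (t = 92.65):
  R = 329.7·(92.65 − 60)^(-0.1332) = 329.7·32.65^(-0.1332) = 329.7·0.62857 = 207.238.
Gain = 207.238 / 255.000 = 0.8127 → 0.813.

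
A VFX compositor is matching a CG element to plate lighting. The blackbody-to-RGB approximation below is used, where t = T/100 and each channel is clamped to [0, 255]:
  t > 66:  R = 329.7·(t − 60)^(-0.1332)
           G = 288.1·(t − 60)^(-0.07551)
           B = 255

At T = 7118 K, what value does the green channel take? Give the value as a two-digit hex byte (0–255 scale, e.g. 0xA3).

t = 7118/100 = 71.18; the t > 66 branch applies.
G = 288.1·(71.18 − 60)^(-0.07551) = 288.1·11.18^(-0.07551) = 288.1·0.83336 = 240.091.
Rounded: 240; in hex, 0xF0.

0xF0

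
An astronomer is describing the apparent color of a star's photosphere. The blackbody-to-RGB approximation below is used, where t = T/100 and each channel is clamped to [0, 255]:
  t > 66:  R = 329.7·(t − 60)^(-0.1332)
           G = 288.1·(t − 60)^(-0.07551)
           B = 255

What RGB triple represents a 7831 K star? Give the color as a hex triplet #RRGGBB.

t = 7831/100 = 78.31; the t > 66 branch applies.
R = 329.7·(78.31 − 60)^(-0.1332) = 329.7·18.31^(-0.1332) = 329.7·0.67891 = 223.835.
G = 288.1·(78.31 − 60)^(-0.07551) = 288.1·18.31^(-0.07551) = 288.1·0.80289 = 231.312.
B = 255 by definition for t > 66.
Rounded: (224, 231, 255).
In hex: #E0E7FF.

#E0E7FF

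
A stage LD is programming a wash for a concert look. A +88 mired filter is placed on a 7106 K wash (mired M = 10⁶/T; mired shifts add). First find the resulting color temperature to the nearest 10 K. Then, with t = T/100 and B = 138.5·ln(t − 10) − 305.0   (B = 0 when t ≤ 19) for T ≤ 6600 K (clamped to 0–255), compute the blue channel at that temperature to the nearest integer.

M_in = 10⁶/7106 = 140.73; M_out = 140.73 + (+88) = 228.73.
T_out = 10⁶/228.73 = 4372.0 K → 4370 K; t = 43.7.
B = 138.5·ln(43.7 − 10) − 305.0 = 138.5·ln 33.7 − 305.0 = 138.5·3.5175 − 305.0 = 182.173.
Rounded: 182.

182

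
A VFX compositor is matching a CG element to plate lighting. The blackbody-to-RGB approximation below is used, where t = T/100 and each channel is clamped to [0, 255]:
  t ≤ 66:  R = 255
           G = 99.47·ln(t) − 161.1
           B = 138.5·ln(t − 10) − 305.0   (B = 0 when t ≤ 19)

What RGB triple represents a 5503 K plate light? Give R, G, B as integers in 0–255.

R=255, G=238, B=222

t = 5503/100 = 55.03; the t ≤ 66 branch applies.
R = 255 by definition for t ≤ 66.
G = 99.47·ln 55.03 − 161.1 = 99.47·4.0079 − 161.1 = 237.564.
B = 138.5·ln(55.03 − 10) − 305.0 = 138.5·ln 45.03 − 305.0 = 138.5·3.8073 − 305.0 = 222.315.
Rounded: (255, 238, 222).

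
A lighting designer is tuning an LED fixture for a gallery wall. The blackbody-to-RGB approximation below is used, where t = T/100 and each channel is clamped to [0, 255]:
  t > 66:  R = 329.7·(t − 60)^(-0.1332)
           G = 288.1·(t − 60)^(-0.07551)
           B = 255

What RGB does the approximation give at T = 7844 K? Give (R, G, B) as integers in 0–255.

t = 7844/100 = 78.44; the t > 66 branch applies.
R = 329.7·(78.44 − 60)^(-0.1332) = 329.7·18.44^(-0.1332) = 329.7·0.67827 = 223.625.
G = 288.1·(78.44 − 60)^(-0.07551) = 288.1·18.44^(-0.07551) = 288.1·0.80246 = 231.188.
B = 255 by definition for t > 66.
Rounded: (224, 231, 255).

(224, 231, 255)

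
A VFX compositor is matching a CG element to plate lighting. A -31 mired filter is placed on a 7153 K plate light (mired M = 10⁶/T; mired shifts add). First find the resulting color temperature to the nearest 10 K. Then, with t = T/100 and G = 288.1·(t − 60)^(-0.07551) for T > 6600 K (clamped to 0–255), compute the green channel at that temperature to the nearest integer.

M_in = 10⁶/7153 = 139.80; M_out = 139.80 + (-31) = 108.80.
T_out = 10⁶/108.80 = 9191.1 K → 9190 K; t = 91.9.
G = 288.1·(91.9 − 60)^(-0.07551) = 288.1·31.9^(-0.07551) = 288.1·0.76993 = 221.816.
Rounded: 222.

222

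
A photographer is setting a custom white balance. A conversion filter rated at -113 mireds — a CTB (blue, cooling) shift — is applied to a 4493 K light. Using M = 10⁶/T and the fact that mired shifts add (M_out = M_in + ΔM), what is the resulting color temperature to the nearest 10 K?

M_in = 10⁶/4493 = 222.57 mireds.
M_out = 222.57 + (-113) = 109.57 mireds.
T_out = 10⁶/109.57 = 9126.7 K → 9130 K.

9130 K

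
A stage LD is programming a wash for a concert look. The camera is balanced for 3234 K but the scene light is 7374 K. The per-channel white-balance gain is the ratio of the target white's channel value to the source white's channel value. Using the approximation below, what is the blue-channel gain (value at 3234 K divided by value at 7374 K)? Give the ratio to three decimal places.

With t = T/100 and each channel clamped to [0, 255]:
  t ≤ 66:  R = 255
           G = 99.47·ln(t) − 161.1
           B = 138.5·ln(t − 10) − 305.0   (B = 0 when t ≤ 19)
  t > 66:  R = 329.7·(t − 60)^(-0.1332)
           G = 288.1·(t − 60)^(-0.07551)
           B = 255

At 7374 K (t = 73.74):
  B = 255 by definition for t > 66.
At 3234 K (t = 32.34):
  B = 138.5·ln(32.34 − 10) − 305.0 = 138.5·ln 22.34 − 305.0 = 138.5·3.1064 − 305.0 = 125.233.
Gain = 125.233 / 255.000 = 0.4911 → 0.491.

0.491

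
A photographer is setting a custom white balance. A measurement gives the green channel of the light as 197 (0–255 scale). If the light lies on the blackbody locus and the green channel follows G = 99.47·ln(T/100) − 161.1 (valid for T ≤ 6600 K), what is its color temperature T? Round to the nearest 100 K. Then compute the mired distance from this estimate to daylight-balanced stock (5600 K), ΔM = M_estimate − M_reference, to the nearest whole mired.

ln t = (197 + 161.1) / 99.47 = 3.6001.
t = e^3.6001 = 36.601.
T = 100·t = 3660 K → 3700 K to the nearest 100 K.
M_estimate = 10⁶/3700 = 270.27; M_reference = 10⁶/5600 = 178.57.
ΔM = 270.27 − 178.57 = 91.70 → +92 mireds.

+92 mireds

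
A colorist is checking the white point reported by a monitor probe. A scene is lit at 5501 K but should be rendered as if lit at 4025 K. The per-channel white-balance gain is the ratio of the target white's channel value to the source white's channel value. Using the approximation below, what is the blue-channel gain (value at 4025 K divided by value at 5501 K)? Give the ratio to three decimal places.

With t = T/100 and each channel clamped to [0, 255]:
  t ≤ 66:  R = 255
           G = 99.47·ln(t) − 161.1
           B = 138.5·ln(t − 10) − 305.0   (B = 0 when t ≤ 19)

0.752

At 5501 K (t = 55.01):
  B = 138.5·ln(55.01 − 10) − 305.0 = 138.5·ln 45.01 − 305.0 = 138.5·3.8069 − 305.0 = 222.254.
At 4025 K (t = 40.25):
  B = 138.5·ln(40.25 − 10) − 305.0 = 138.5·ln 30.25 − 305.0 = 138.5·3.4095 − 305.0 = 167.215.
Gain = 167.215 / 222.254 = 0.7524 → 0.752.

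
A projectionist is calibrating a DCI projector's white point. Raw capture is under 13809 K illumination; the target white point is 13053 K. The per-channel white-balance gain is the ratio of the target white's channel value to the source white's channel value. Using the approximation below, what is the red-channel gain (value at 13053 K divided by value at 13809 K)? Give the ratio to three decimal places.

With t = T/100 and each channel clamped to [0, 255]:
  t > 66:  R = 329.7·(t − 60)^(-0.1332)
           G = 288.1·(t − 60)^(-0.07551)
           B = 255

1.014

At 13809 K (t = 138.09):
  R = 329.7·(138.09 − 60)^(-0.1332) = 329.7·78.09^(-0.1332) = 329.7·0.55964 = 184.512.
At 13053 K (t = 130.53):
  R = 329.7·(130.53 − 60)^(-0.1332) = 329.7·70.53^(-0.1332) = 329.7·0.56728 = 187.032.
Gain = 187.032 / 184.512 = 1.0137 → 1.014.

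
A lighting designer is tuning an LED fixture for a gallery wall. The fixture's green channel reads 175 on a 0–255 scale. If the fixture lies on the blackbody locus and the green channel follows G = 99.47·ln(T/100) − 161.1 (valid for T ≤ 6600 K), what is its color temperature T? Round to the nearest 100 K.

ln t = (175 + 161.1) / 99.47 = 3.3789.
t = e^3.3789 = 29.339.
T = 100·t = 2934 K → 2900 K to the nearest 100 K.

2900 K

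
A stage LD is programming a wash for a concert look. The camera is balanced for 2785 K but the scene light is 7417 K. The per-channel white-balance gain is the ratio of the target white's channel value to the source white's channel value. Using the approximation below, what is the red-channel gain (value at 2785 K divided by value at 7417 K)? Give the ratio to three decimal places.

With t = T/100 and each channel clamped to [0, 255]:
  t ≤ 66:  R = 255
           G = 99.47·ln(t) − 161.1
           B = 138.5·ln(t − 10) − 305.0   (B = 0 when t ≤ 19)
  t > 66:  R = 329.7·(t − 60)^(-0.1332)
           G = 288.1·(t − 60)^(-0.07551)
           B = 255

1.101

At 7417 K (t = 74.17):
  R = 329.7·(74.17 − 60)^(-0.1332) = 329.7·14.17^(-0.1332) = 329.7·0.70249 = 231.610.
At 2785 K (t = 27.85):
  R = 255 by definition for t ≤ 66.
Gain = 255.000 / 231.610 = 1.1010 → 1.101.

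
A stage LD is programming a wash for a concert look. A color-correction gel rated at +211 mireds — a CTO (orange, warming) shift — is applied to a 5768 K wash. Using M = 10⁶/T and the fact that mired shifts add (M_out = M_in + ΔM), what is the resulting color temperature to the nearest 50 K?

M_in = 10⁶/5768 = 173.37 mireds.
M_out = 173.37 + (+211) = 384.37 mireds.
T_out = 10⁶/384.37 = 2601.7 K → 2600 K.

2600 K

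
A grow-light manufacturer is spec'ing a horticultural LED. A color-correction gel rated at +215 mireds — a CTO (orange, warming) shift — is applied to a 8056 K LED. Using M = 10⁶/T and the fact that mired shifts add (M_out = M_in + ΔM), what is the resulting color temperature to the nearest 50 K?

M_in = 10⁶/8056 = 124.13 mireds.
M_out = 124.13 + (+215) = 339.13 mireds.
T_out = 10⁶/339.13 = 2948.7 K → 2950 K.

2950 K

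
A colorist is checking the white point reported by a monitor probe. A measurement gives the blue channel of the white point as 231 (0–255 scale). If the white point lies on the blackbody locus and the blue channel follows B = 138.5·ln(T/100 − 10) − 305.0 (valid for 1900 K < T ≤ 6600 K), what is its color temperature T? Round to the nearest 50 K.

ln(t − 10) = (231 + 305.0) / 138.5 = 3.8700.
t − 10 = e^3.8700 = 47.944, so t = 57.944.
T = 100·t = 5794 K → 5800 K to the nearest 50 K.

5800 K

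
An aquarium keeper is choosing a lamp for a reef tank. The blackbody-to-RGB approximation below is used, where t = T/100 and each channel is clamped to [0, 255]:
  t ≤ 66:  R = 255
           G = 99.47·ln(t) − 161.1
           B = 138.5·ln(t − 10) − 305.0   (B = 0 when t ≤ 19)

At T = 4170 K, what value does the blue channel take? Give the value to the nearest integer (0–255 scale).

174

t = 4170/100 = 41.7; the t ≤ 66 branch applies.
B = 138.5·ln(41.7 − 10) − 305.0 = 138.5·ln 31.7 − 305.0 = 138.5·3.4563 − 305.0 = 173.700.
Rounded: 174.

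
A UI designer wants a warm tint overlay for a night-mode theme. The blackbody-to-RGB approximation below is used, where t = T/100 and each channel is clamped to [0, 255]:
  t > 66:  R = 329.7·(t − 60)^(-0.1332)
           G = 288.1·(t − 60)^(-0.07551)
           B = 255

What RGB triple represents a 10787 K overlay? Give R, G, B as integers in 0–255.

R=197, G=215, B=255

t = 10787/100 = 107.87; the t > 66 branch applies.
R = 329.7·(107.87 − 60)^(-0.1332) = 329.7·47.87^(-0.1332) = 329.7·0.59733 = 196.940.
G = 288.1·(107.87 − 60)^(-0.07551) = 288.1·47.87^(-0.07551) = 288.1·0.74669 = 215.120.
B = 255 by definition for t > 66.
Rounded: (197, 215, 255).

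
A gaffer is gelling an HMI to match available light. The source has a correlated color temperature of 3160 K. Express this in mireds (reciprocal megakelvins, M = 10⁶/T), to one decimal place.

316.5 mireds

M = 10⁶ / 3160 = 316.456 → 316.5 mireds.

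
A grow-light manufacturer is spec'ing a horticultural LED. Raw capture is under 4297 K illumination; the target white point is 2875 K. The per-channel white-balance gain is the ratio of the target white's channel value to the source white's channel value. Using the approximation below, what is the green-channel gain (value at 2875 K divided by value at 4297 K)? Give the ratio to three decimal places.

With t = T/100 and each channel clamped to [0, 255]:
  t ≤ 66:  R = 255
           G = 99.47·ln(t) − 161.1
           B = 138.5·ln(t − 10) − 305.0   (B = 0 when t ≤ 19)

At 4297 K (t = 42.97):
  G = 99.47·ln 42.97 − 161.1 = 99.47·3.7605 − 161.1 = 212.957.
At 2875 K (t = 28.75):
  G = 99.47·ln 28.75 − 161.1 = 99.47·3.3586 − 161.1 = 172.984.
Gain = 172.984 / 212.957 = 0.8123 → 0.812.

0.812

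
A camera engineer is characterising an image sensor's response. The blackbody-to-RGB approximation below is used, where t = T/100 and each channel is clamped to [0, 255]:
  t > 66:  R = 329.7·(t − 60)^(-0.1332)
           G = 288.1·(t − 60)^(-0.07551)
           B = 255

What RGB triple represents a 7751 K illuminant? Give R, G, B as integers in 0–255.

R=225, G=232, B=255

t = 7751/100 = 77.51; the t > 66 branch applies.
R = 329.7·(77.51 − 60)^(-0.1332) = 329.7·17.51^(-0.1332) = 329.7·0.68296 = 225.171.
G = 288.1·(77.51 − 60)^(-0.07551) = 288.1·17.51^(-0.07551) = 288.1·0.80560 = 232.093.
B = 255 by definition for t > 66.
Rounded: (225, 232, 255).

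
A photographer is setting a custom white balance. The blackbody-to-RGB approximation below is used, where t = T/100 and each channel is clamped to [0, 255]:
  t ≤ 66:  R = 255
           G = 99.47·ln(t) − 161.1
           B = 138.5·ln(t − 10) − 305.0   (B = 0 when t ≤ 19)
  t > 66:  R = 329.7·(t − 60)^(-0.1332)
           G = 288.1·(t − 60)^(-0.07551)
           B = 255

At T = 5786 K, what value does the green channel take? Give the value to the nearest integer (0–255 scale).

243

t = 5786/100 = 57.86; the t ≤ 66 branch applies.
G = 99.47·ln 57.86 − 161.1 = 99.47·4.0580 − 161.1 = 242.552.
Rounded: 243.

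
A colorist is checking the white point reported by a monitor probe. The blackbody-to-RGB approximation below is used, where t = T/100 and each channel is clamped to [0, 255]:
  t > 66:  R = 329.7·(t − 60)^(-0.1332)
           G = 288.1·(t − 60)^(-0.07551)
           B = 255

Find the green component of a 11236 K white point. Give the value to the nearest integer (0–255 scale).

t = 11236/100 = 112.36; the t > 66 branch applies.
G = 288.1·(112.36 − 60)^(-0.07551) = 288.1·52.36^(-0.07551) = 288.1·0.74165 = 213.669.
Rounded: 214.

214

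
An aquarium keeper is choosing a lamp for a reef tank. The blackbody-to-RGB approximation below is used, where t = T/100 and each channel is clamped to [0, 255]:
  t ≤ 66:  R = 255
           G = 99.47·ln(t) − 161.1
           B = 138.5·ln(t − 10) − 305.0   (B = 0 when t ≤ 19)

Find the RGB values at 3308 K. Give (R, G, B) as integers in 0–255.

(255, 187, 130)

t = 3308/100 = 33.08; the t ≤ 66 branch applies.
R = 255 by definition for t ≤ 66.
G = 99.47·ln 33.08 − 161.1 = 99.47·3.4989 − 161.1 = 186.938.
B = 138.5·ln(33.08 − 10) − 305.0 = 138.5·ln 23.08 − 305.0 = 138.5·3.1390 − 305.0 = 129.747.
Rounded: (255, 187, 130).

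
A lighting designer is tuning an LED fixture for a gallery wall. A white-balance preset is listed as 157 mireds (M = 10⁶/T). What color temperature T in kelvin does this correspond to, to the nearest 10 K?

T = 10⁶ / 157 = 6369.43 K → 6370 K.

6370 K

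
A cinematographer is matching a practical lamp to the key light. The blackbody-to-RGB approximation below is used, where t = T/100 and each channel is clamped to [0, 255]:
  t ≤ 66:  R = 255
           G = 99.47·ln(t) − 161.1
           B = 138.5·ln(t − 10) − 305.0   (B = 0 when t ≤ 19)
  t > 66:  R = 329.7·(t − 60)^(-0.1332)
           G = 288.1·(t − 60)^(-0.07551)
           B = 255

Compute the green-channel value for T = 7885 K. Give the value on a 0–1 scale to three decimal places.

0.905

t = 7885/100 = 78.85; the t > 66 branch applies.
G = 288.1·(78.85 − 60)^(-0.07551) = 288.1·18.85^(-0.07551) = 288.1·0.80113 = 230.805.
On a 0–1 scale: 230.805/255 = 0.9051 → 0.905.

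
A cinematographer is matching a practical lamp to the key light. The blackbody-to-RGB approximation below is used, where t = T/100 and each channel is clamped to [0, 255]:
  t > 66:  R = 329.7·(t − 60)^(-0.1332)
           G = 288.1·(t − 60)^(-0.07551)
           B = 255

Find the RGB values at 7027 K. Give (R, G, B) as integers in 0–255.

t = 7027/100 = 70.27; the t > 66 branch applies.
R = 329.7·(70.27 − 60)^(-0.1332) = 329.7·10.27^(-0.1332) = 329.7·0.73326 = 241.756.
G = 288.1·(70.27 − 60)^(-0.07551) = 288.1·10.27^(-0.07551) = 288.1·0.83872 = 241.635.
B = 255 by definition for t > 66.
Rounded: (242, 242, 255).

(242, 242, 255)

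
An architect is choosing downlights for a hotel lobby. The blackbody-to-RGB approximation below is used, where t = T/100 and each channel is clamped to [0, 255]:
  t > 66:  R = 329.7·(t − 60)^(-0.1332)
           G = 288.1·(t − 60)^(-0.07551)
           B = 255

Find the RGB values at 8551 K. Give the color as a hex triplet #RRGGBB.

t = 8551/100 = 85.51; the t > 66 branch applies.
R = 329.7·(85.51 − 60)^(-0.1332) = 329.7·25.51^(-0.1332) = 329.7·0.64957 = 214.163.
G = 288.1·(85.51 − 60)^(-0.07551) = 288.1·25.51^(-0.07551) = 288.1·0.78303 = 225.591.
B = 255 by definition for t > 66.
Rounded: (214, 226, 255).
In hex: #D6E2FF.

#D6E2FF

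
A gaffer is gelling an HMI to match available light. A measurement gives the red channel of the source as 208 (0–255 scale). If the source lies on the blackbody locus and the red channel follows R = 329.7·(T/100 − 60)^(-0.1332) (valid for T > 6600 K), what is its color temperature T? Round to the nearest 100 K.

(t − 60)^(-0.1332) = 208/329.7 = 0.63088.
t − 60 = 0.63088^(1/-0.1332) = 0.63088^(-7.508) = 31.763, so t = 91.763.
T = 100·t = 9176 K → 9200 K to the nearest 100 K.

9200 K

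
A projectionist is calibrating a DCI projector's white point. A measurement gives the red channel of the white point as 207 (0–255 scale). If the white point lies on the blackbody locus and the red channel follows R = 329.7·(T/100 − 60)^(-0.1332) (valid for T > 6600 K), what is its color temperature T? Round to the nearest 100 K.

9300 K

(t − 60)^(-0.1332) = 207/329.7 = 0.62784.
t − 60 = 0.62784^(1/-0.1332) = 0.62784^(-7.508) = 32.933, so t = 92.933.
T = 100·t = 9293 K → 9300 K to the nearest 100 K.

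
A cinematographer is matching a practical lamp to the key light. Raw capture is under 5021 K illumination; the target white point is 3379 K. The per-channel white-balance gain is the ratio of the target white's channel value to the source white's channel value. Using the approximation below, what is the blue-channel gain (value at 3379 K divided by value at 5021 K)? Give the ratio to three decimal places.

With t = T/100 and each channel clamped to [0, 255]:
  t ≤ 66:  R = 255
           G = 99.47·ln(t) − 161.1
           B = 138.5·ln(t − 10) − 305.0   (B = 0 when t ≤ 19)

0.648

At 5021 K (t = 50.21):
  B = 138.5·ln(50.21 − 10) − 305.0 = 138.5·ln 40.21 − 305.0 = 138.5·3.6941 − 305.0 = 206.635.
At 3379 K (t = 33.79):
  B = 138.5·ln(33.79 − 10) − 305.0 = 138.5·ln 23.79 − 305.0 = 138.5·3.1693 − 305.0 = 133.943.
Gain = 133.943 / 206.635 = 0.6482 → 0.648.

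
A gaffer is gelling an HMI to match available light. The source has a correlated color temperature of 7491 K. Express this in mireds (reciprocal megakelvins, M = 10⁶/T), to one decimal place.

M = 10⁶ / 7491 = 133.494 → 133.5 mireds.

133.5 mireds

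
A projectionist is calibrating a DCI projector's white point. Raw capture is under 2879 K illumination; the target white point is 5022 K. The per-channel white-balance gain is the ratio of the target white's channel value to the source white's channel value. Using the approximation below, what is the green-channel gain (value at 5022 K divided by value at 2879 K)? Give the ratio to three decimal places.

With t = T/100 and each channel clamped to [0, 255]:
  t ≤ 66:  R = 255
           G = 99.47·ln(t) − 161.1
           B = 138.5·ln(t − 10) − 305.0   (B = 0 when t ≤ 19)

1.320

At 2879 K (t = 28.79):
  G = 99.47·ln 28.79 − 161.1 = 99.47·3.3600 − 161.1 = 173.122.
At 5022 K (t = 50.22):
  G = 99.47·ln 50.22 − 161.1 = 99.47·3.9164 − 161.1 = 228.466.
Gain = 228.466 / 173.122 = 1.3197 → 1.320.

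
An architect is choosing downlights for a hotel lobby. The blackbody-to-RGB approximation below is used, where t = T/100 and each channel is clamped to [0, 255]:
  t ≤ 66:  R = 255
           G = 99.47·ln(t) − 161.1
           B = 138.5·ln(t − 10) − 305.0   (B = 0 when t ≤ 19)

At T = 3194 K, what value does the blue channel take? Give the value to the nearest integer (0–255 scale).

123

t = 3194/100 = 31.94; the t ≤ 66 branch applies.
B = 138.5·ln(31.94 − 10) − 305.0 = 138.5·ln 21.94 − 305.0 = 138.5·3.0883 − 305.0 = 122.731.
Rounded: 123.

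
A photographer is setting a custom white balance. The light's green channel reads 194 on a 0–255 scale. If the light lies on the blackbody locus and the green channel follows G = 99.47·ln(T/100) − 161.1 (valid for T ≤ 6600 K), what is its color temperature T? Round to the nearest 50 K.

3550 K

ln t = (194 + 161.1) / 99.47 = 3.5699.
t = e^3.5699 = 35.514.
T = 100·t = 3551 K → 3550 K to the nearest 50 K.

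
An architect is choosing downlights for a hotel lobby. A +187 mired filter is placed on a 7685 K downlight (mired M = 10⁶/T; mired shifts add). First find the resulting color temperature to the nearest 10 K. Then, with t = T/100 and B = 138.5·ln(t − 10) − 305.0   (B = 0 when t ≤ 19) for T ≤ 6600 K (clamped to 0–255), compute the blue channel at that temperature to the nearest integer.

120

M_in = 10⁶/7685 = 130.12; M_out = 130.12 + (+187) = 317.12.
T_out = 10⁶/317.12 = 3153.3 K → 3150 K; t = 31.5.
B = 138.5·ln(31.5 − 10) − 305.0 = 138.5·ln 21.5 − 305.0 = 138.5·3.0681 − 305.0 = 119.925.
Rounded: 120.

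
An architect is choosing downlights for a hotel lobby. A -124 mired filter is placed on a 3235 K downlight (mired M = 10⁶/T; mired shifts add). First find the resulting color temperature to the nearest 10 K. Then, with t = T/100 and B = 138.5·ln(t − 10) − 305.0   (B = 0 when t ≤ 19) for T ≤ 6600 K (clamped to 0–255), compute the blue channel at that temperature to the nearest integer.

219

M_in = 10⁶/3235 = 309.12; M_out = 309.12 + (-124) = 185.12.
T_out = 10⁶/185.12 = 5401.9 K → 5400 K; t = 54.
B = 138.5·ln(54 − 10) − 305.0 = 138.5·ln 44 − 305.0 = 138.5·3.7842 − 305.0 = 219.110.
Rounded: 219.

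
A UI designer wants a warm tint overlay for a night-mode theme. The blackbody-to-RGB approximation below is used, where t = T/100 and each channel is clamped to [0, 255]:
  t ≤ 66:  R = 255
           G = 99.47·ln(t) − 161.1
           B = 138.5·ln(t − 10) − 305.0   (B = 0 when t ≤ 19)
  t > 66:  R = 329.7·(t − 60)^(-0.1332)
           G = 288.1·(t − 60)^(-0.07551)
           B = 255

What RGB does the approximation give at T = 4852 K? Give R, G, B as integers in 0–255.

R=255, G=225, B=201

t = 4852/100 = 48.52; the t ≤ 66 branch applies.
R = 255 by definition for t ≤ 66.
G = 99.47·ln 48.52 − 161.1 = 99.47·3.8820 − 161.1 = 225.040.
B = 138.5·ln(48.52 − 10) − 305.0 = 138.5·ln 38.52 − 305.0 = 138.5·3.6512 − 305.0 = 200.688.
Rounded: (255, 225, 201).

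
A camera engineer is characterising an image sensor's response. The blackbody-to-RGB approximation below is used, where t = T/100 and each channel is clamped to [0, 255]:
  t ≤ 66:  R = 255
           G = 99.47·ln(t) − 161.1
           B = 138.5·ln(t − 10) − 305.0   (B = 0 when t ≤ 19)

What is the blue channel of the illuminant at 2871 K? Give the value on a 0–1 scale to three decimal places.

0.395

t = 2871/100 = 28.71; the t ≤ 66 branch applies.
B = 138.5·ln(28.71 − 10) − 305.0 = 138.5·ln 18.71 − 305.0 = 138.5·2.9291 − 305.0 = 100.675.
On a 0–1 scale: 100.675/255 = 0.3948 → 0.395.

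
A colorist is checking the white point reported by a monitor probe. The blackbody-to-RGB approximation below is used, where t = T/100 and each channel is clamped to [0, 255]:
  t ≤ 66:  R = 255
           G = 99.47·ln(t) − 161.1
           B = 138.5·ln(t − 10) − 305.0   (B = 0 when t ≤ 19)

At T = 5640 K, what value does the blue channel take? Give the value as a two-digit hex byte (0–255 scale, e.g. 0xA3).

0xE2

t = 5640/100 = 56.4; the t ≤ 66 branch applies.
B = 138.5·ln(56.4 − 10) − 305.0 = 138.5·ln 46.4 − 305.0 = 138.5·3.8373 − 305.0 = 226.466.
Rounded: 226; in hex, 0xE2.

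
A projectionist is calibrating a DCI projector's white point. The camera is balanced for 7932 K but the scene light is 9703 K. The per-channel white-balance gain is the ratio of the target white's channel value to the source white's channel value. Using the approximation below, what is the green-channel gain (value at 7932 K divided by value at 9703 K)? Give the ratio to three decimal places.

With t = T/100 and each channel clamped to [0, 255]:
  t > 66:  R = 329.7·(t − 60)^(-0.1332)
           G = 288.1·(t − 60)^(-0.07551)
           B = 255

1.050

At 9703 K (t = 97.03):
  G = 288.1·(97.03 − 60)^(-0.07551) = 288.1·37.03^(-0.07551) = 288.1·0.76130 = 219.332.
At 7932 K (t = 79.32):
  G = 288.1·(79.32 − 60)^(-0.07551) = 288.1·19.32^(-0.07551) = 288.1·0.79964 = 230.376.
Gain = 230.376 / 219.332 = 1.0504 → 1.050.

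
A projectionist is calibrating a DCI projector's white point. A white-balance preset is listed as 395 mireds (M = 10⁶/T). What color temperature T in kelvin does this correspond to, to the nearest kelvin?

T = 10⁶ / 395 = 2531.65 K → 2532 K.

2532 K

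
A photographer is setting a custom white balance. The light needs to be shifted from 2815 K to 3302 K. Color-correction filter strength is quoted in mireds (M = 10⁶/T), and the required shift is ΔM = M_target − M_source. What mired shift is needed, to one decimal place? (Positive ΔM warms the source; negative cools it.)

-52.4 mireds

M_source = 10⁶/2815 = 355.240; M_target = 10⁶/3302 = 302.847.
ΔM = 302.847 − 355.240 = -52.393 → -52.4 mireds, a cooling shift.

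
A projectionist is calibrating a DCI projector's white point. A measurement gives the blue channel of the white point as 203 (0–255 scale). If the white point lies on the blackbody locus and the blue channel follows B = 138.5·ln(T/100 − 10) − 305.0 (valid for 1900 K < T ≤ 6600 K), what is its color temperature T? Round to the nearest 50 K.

4900 K

ln(t − 10) = (203 + 305.0) / 138.5 = 3.6679.
t − 10 = e^3.6679 = 39.168, so t = 49.168.
T = 100·t = 4917 K → 4900 K to the nearest 50 K.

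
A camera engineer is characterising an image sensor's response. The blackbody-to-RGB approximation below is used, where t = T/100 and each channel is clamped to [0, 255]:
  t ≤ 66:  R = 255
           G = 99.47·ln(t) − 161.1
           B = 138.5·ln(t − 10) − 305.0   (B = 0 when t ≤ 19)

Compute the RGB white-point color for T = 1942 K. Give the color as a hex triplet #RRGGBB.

#FF8606

t = 1942/100 = 19.42; the t ≤ 66 branch applies.
R = 255 by definition for t ≤ 66.
G = 99.47·ln 19.42 − 161.1 = 99.47·2.9663 − 161.1 = 133.958.
B = 138.5·ln(19.42 − 10) − 305.0 = 138.5·ln 9.42 − 305.0 = 138.5·2.2428 − 305.0 = 5.633.
Rounded: (255, 134, 6).
In hex: #FF8606.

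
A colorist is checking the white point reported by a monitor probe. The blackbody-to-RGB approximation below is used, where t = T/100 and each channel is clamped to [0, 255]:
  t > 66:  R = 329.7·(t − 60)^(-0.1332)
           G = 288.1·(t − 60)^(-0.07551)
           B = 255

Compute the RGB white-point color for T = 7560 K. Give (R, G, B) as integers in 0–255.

(229, 234, 255)

t = 7560/100 = 75.6; the t > 66 branch applies.
R = 329.7·(75.6 − 60)^(-0.1332) = 329.7·15.6^(-0.1332) = 329.7·0.69355 = 228.662.
G = 288.1·(75.6 − 60)^(-0.07551) = 288.1·15.6^(-0.07551) = 288.1·0.81266 = 234.126.
B = 255 by definition for t > 66.
Rounded: (229, 234, 255).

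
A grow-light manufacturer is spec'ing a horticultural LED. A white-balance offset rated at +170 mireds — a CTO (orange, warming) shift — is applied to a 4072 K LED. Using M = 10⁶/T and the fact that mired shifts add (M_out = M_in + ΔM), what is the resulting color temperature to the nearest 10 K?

M_in = 10⁶/4072 = 245.58 mireds.
M_out = 245.58 + (+170) = 415.58 mireds.
T_out = 10⁶/415.58 = 2406.3 K → 2410 K.

2410 K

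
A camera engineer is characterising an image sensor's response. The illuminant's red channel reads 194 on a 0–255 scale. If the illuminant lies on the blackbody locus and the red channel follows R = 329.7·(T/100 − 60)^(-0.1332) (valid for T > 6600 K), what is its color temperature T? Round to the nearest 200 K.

11400 K

(t − 60)^(-0.1332) = 194/329.7 = 0.58841.
t − 60 = 0.58841^(1/-0.1332) = 0.58841^(-7.508) = 53.593, so t = 113.593.
T = 100·t = 11359 K → 11400 K to the nearest 200 K.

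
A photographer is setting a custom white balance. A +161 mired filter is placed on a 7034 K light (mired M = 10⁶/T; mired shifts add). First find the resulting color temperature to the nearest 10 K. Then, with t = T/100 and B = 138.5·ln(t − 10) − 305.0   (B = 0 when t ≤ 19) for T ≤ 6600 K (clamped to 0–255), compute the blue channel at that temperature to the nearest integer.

M_in = 10⁶/7034 = 142.17; M_out = 142.17 + (+161) = 303.17.
T_out = 10⁶/303.17 = 3298.5 K → 3300 K; t = 33.
B = 138.5·ln(33 − 10) − 305.0 = 138.5·ln 23 − 305.0 = 138.5·3.1355 − 305.0 = 129.266.
Rounded: 129.

129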